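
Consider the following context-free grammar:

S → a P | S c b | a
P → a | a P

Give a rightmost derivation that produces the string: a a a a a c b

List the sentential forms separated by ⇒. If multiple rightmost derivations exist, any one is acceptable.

S ⇒ S c b ⇒ a P c b ⇒ a a P c b ⇒ a a a P c b ⇒ a a a a P c b ⇒ a a a a a c b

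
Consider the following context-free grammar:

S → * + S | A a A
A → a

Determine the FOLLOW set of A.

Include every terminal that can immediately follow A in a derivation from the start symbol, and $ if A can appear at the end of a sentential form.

We compute FOLLOW(A) using the standard algorithm.
FOLLOW(S) starts with {$}.
FIRST(A) = {a}
FIRST(S) = {*, a}
FOLLOW(A) = {$, a}
FOLLOW(S) = {$}
Therefore, FOLLOW(A) = {$, a}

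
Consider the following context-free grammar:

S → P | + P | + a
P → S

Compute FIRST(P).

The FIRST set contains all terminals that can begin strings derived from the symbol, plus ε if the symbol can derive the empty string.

We compute FIRST(P) using the standard algorithm.
FIRST(P) = {+}
FIRST(S) = {+}
Therefore, FIRST(P) = {+}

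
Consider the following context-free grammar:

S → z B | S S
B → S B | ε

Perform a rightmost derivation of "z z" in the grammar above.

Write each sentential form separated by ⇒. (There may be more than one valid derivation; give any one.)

S ⇒ z B ⇒ z S B ⇒ z S ⇒ z z B ⇒ z z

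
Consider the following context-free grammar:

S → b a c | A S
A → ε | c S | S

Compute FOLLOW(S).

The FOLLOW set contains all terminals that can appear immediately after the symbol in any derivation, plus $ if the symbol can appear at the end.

We compute FOLLOW(S) using the standard algorithm.
FOLLOW(S) starts with {$}.
FIRST(A) = {b, c, ε}
FIRST(S) = {b, c}
FOLLOW(A) = {b, c}
FOLLOW(S) = {$, b, c}
Therefore, FOLLOW(S) = {$, b, c}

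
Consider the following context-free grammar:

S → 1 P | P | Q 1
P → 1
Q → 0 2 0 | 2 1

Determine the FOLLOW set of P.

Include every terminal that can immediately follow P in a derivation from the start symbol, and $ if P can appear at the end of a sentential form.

We compute FOLLOW(P) using the standard algorithm.
FOLLOW(S) starts with {$}.
FIRST(P) = {1}
FIRST(Q) = {0, 2}
FIRST(S) = {0, 1, 2}
FOLLOW(P) = {$}
FOLLOW(Q) = {1}
FOLLOW(S) = {$}
Therefore, FOLLOW(P) = {$}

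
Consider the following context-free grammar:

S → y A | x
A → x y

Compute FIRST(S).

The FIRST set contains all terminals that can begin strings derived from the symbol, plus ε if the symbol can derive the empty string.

We compute FIRST(S) using the standard algorithm.
FIRST(A) = {x}
FIRST(S) = {x, y}
Therefore, FIRST(S) = {x, y}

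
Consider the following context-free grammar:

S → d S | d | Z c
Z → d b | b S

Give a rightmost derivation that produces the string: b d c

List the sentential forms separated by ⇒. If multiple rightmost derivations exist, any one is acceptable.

S ⇒ Z c ⇒ b S c ⇒ b d c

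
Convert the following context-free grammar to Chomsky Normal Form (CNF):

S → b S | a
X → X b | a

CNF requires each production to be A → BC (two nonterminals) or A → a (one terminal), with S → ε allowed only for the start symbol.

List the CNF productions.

TB → b; S → a; X → a; S → TB S; X → X TB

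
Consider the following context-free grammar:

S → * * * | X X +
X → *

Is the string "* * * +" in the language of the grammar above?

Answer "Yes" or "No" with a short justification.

No - no valid derivation exists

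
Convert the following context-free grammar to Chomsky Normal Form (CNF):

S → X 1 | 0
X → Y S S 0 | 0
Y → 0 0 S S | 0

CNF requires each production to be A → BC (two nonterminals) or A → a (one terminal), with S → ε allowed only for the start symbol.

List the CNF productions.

T1 → 1; S → 0; T0 → 0; X → 0; Y → 0; S → X T1; X → Y X0; X0 → S X1; X1 → S T0; Y → T0 X2; X2 → T0 X3; X3 → S S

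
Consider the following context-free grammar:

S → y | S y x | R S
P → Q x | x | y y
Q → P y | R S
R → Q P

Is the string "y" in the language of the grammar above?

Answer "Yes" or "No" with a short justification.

Yes - a valid derivation exists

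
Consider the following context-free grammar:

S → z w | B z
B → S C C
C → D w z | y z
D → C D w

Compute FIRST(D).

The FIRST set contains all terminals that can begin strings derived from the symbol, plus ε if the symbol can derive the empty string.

We compute FIRST(D) using the standard algorithm.
FIRST(B) = {z}
FIRST(C) = {y}
FIRST(D) = {y}
FIRST(S) = {z}
Therefore, FIRST(D) = {y}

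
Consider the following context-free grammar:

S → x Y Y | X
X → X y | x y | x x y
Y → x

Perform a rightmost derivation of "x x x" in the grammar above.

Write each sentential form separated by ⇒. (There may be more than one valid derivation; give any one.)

S ⇒ x Y Y ⇒ x Y x ⇒ x x x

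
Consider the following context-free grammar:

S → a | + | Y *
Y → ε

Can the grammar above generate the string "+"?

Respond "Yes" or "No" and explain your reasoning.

Yes - a valid derivation exists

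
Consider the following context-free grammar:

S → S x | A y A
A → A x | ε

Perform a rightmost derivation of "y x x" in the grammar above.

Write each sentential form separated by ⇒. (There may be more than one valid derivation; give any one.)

S ⇒ S x ⇒ S x x ⇒ A y A x x ⇒ A y x x ⇒ y x x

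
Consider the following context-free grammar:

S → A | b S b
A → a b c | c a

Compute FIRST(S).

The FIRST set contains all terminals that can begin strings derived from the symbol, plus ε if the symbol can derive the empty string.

We compute FIRST(S) using the standard algorithm.
FIRST(A) = {a, c}
FIRST(S) = {a, b, c}
Therefore, FIRST(S) = {a, b, c}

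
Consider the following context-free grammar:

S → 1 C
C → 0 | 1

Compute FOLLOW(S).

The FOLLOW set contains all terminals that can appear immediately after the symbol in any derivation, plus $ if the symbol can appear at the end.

We compute FOLLOW(S) using the standard algorithm.
FOLLOW(S) starts with {$}.
FIRST(C) = {0, 1}
FIRST(S) = {1}
FOLLOW(C) = {$}
FOLLOW(S) = {$}
Therefore, FOLLOW(S) = {$}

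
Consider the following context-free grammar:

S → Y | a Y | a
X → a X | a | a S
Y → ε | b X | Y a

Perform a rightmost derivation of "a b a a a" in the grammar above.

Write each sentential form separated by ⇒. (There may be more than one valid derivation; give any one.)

S ⇒ a Y ⇒ a b X ⇒ a b a X ⇒ a b a a X ⇒ a b a a a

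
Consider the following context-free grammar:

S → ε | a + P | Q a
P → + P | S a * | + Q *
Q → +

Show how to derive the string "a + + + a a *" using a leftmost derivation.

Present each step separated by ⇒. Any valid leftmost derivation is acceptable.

S ⇒ a + P ⇒ a + + P ⇒ a + + S a * ⇒ a + + Q a a * ⇒ a + + + a a *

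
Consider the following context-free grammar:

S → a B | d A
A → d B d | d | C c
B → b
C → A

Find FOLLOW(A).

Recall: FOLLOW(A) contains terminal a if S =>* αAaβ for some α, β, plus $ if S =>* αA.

We compute FOLLOW(A) using the standard algorithm.
FOLLOW(S) starts with {$}.
FIRST(A) = {d}
FIRST(B) = {b}
FIRST(C) = {d}
FIRST(S) = {a, d}
FOLLOW(A) = {$, c}
FOLLOW(B) = {$, d}
FOLLOW(C) = {c}
FOLLOW(S) = {$}
Therefore, FOLLOW(A) = {$, c}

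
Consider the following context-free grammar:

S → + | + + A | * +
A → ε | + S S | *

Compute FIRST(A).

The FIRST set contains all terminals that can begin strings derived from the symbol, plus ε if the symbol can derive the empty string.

We compute FIRST(A) using the standard algorithm.
FIRST(A) = {*, +, ε}
FIRST(S) = {*, +}
Therefore, FIRST(A) = {*, +, ε}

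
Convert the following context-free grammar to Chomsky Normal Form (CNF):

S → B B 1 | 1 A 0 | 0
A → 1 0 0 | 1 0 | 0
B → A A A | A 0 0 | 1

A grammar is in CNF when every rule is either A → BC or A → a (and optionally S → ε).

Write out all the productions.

T1 → 1; T0 → 0; S → 0; A → 0; B → 1; S → B X0; X0 → B T1; S → T1 X1; X1 → A T0; A → T1 X2; X2 → T0 T0; A → T1 T0; B → A X3; X3 → A A; B → A X4; X4 → T0 T0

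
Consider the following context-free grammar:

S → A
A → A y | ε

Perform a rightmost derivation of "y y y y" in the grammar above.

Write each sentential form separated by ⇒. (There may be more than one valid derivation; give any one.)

S ⇒ A ⇒ A y ⇒ A y y ⇒ A y y y ⇒ A y y y y ⇒ y y y y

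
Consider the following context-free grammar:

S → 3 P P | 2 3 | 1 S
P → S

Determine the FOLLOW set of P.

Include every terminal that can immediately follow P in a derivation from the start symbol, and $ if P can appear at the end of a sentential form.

We compute FOLLOW(P) using the standard algorithm.
FOLLOW(S) starts with {$}.
FIRST(P) = {1, 2, 3}
FIRST(S) = {1, 2, 3}
FOLLOW(P) = {$, 1, 2, 3}
FOLLOW(S) = {$, 1, 2, 3}
Therefore, FOLLOW(P) = {$, 1, 2, 3}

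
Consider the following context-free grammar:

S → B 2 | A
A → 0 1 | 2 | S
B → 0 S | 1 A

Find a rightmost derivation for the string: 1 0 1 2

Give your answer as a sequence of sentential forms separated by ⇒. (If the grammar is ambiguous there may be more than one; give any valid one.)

S ⇒ B 2 ⇒ 1 A 2 ⇒ 1 0 1 2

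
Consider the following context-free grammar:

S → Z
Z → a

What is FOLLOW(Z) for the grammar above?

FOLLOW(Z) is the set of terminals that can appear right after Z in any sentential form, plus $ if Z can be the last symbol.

We compute FOLLOW(Z) using the standard algorithm.
FOLLOW(S) starts with {$}.
FIRST(S) = {a}
FIRST(Z) = {a}
FOLLOW(S) = {$}
FOLLOW(Z) = {$}
Therefore, FOLLOW(Z) = {$}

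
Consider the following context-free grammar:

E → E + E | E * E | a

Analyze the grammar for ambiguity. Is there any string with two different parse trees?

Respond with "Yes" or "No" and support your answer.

Yes - the string 'a * a + a * a + a' has two distinct parse trees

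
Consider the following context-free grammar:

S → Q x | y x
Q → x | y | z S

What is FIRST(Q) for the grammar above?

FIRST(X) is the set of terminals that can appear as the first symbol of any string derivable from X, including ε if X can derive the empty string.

We compute FIRST(Q) using the standard algorithm.
FIRST(Q) = {x, y, z}
FIRST(S) = {x, y, z}
Therefore, FIRST(Q) = {x, y, z}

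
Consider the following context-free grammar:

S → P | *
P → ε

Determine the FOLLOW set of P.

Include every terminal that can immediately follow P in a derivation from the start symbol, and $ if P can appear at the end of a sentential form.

We compute FOLLOW(P) using the standard algorithm.
FOLLOW(S) starts with {$}.
FIRST(P) = {ε}
FIRST(S) = {*, ε}
FOLLOW(P) = {$}
FOLLOW(S) = {$}
Therefore, FOLLOW(P) = {$}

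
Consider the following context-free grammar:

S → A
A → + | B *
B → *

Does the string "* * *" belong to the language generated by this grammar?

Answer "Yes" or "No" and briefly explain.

No - no valid derivation exists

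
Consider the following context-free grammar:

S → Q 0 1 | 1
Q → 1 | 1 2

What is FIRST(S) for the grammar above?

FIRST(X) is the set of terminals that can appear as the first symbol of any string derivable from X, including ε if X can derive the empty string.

We compute FIRST(S) using the standard algorithm.
FIRST(Q) = {1}
FIRST(S) = {1}
Therefore, FIRST(S) = {1}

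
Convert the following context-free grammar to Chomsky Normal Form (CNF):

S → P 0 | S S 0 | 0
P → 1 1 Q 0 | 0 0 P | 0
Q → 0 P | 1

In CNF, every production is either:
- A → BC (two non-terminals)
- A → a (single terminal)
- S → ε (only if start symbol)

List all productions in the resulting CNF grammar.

T0 → 0; S → 0; T1 → 1; P → 0; Q → 1; S → P T0; S → S X0; X0 → S T0; P → T1 X1; X1 → T1 X2; X2 → Q T0; P → T0 X3; X3 → T0 P; Q → T0 P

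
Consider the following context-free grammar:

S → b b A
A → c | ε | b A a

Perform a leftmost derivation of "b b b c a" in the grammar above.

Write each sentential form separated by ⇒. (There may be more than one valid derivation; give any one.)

S ⇒ b b A ⇒ b b b A a ⇒ b b b c a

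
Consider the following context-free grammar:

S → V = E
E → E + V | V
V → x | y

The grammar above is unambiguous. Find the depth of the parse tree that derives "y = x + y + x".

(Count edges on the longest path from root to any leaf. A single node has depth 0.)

5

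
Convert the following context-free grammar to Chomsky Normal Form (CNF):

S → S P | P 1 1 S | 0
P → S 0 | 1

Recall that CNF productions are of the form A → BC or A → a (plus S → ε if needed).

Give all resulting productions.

T1 → 1; S → 0; T0 → 0; P → 1; S → S P; S → P X0; X0 → T1 X1; X1 → T1 S; P → S T0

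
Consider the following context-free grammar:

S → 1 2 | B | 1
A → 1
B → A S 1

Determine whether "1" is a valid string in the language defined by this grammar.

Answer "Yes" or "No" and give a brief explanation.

Yes - a valid derivation exists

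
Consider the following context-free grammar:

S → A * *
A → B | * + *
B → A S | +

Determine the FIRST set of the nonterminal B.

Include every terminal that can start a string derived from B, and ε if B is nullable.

We compute FIRST(B) using the standard algorithm.
FIRST(A) = {*, +}
FIRST(B) = {*, +}
FIRST(S) = {*, +}
Therefore, FIRST(B) = {*, +}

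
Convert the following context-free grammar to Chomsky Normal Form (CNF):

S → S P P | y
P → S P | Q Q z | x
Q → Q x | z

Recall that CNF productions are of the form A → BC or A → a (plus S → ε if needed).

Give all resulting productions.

S → y; TZ → z; P → x; TX → x; Q → z; S → S X0; X0 → P P; P → S P; P → Q X1; X1 → Q TZ; Q → Q TX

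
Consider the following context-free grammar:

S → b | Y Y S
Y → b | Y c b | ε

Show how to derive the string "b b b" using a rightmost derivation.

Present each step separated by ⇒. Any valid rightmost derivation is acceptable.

S ⇒ Y Y S ⇒ Y Y b ⇒ Y b b ⇒ b b b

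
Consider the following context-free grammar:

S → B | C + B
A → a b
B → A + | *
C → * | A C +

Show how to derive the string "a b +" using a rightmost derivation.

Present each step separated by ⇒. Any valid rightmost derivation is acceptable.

S ⇒ B ⇒ A + ⇒ a b +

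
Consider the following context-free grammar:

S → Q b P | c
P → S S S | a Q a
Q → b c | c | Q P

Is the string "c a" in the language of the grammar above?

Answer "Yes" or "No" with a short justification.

No - no valid derivation exists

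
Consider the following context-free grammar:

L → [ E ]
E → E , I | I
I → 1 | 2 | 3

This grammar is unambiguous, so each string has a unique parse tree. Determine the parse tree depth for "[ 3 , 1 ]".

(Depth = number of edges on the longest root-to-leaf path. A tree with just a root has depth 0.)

4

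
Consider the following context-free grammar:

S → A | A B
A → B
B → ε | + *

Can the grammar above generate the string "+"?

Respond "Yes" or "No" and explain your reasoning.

No - no valid derivation exists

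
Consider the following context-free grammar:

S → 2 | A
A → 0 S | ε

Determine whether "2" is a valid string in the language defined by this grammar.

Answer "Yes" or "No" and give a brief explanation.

Yes - a valid derivation exists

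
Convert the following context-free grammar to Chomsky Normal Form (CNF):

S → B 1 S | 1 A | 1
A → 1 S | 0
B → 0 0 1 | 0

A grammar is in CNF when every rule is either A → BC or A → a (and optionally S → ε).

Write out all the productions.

T1 → 1; S → 1; A → 0; T0 → 0; B → 0; S → B X0; X0 → T1 S; S → T1 A; A → T1 S; B → T0 X1; X1 → T0 T1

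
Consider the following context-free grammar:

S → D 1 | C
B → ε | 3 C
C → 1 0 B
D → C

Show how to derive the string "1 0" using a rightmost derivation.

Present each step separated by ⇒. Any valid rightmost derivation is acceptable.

S ⇒ C ⇒ 1 0 B ⇒ 1 0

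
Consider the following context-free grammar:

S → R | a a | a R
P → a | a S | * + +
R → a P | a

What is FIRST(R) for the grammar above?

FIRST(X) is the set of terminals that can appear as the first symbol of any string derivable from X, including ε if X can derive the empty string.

We compute FIRST(R) using the standard algorithm.
FIRST(P) = {*, a}
FIRST(R) = {a}
FIRST(S) = {a}
Therefore, FIRST(R) = {a}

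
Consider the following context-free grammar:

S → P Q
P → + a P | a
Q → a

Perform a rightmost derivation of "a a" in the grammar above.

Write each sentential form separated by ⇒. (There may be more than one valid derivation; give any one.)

S ⇒ P Q ⇒ P a ⇒ a a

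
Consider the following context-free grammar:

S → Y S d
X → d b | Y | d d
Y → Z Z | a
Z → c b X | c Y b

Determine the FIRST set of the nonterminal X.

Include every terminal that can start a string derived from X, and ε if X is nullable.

We compute FIRST(X) using the standard algorithm.
FIRST(S) = {a, c}
FIRST(X) = {a, c, d}
FIRST(Y) = {a, c}
FIRST(Z) = {c}
Therefore, FIRST(X) = {a, c, d}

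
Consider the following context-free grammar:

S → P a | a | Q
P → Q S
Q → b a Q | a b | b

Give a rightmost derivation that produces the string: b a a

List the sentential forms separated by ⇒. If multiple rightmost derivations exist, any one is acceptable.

S ⇒ P a ⇒ Q S a ⇒ Q a a ⇒ b a a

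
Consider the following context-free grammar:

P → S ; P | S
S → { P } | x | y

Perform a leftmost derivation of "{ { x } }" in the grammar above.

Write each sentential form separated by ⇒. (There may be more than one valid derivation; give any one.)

P ⇒ S ⇒ { P } ⇒ { S } ⇒ { { P } } ⇒ { { S } } ⇒ { { x } }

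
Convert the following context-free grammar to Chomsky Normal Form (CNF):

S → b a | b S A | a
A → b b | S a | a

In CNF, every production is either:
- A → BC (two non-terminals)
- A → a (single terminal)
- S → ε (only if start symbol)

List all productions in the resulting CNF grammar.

TB → b; TA → a; S → a; A → a; S → TB TA; S → TB X0; X0 → S A; A → TB TB; A → S TA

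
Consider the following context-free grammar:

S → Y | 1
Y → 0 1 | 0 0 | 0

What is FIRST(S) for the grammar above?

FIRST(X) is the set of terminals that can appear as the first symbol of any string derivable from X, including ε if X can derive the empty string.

We compute FIRST(S) using the standard algorithm.
FIRST(S) = {0, 1}
FIRST(Y) = {0}
Therefore, FIRST(S) = {0, 1}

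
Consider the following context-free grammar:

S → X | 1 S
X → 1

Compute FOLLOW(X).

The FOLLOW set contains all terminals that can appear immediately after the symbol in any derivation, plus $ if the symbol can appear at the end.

We compute FOLLOW(X) using the standard algorithm.
FOLLOW(S) starts with {$}.
FIRST(S) = {1}
FIRST(X) = {1}
FOLLOW(S) = {$}
FOLLOW(X) = {$}
Therefore, FOLLOW(X) = {$}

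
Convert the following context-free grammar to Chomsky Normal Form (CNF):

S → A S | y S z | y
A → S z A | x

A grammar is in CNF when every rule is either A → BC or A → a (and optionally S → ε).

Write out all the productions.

TY → y; TZ → z; S → y; A → x; S → A S; S → TY X0; X0 → S TZ; A → S X1; X1 → TZ A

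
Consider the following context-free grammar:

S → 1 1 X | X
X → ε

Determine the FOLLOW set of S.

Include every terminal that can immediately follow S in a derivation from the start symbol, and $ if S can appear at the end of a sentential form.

We compute FOLLOW(S) using the standard algorithm.
FOLLOW(S) starts with {$}.
FIRST(S) = {1, ε}
FIRST(X) = {ε}
FOLLOW(S) = {$}
FOLLOW(X) = {$}
Therefore, FOLLOW(S) = {$}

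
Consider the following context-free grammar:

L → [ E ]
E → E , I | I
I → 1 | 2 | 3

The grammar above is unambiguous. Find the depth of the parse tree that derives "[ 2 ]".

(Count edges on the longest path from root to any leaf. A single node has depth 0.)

3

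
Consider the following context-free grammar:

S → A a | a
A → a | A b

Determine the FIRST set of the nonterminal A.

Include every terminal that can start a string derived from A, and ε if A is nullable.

We compute FIRST(A) using the standard algorithm.
FIRST(A) = {a}
FIRST(S) = {a}
Therefore, FIRST(A) = {a}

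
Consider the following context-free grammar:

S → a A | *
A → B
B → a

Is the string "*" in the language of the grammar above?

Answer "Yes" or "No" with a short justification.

Yes - a valid derivation exists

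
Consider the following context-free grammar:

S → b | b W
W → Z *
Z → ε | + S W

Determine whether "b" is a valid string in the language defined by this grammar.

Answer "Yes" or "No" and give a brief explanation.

Yes - a valid derivation exists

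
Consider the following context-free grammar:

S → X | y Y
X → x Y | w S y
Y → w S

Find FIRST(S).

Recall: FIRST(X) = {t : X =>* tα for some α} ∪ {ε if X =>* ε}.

We compute FIRST(S) using the standard algorithm.
FIRST(S) = {w, x, y}
FIRST(X) = {w, x}
FIRST(Y) = {w}
Therefore, FIRST(S) = {w, x, y}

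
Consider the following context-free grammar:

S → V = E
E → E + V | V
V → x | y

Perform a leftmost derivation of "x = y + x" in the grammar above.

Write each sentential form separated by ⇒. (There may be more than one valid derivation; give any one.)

S ⇒ V = E ⇒ x = E ⇒ x = E + V ⇒ x = V + V ⇒ x = y + V ⇒ x = y + x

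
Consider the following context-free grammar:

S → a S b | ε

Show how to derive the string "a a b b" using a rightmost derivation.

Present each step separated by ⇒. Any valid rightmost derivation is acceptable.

S ⇒ a S b ⇒ a a S b b ⇒ a a b b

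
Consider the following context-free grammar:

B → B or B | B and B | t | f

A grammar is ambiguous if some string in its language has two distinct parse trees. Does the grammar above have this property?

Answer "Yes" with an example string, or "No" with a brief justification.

Yes - the string 'f or t or f and f or t' has two distinct parse trees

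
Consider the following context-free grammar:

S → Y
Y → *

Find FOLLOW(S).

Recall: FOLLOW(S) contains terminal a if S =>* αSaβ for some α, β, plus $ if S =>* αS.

We compute FOLLOW(S) using the standard algorithm.
FOLLOW(S) starts with {$}.
FIRST(S) = {*}
FIRST(Y) = {*}
FOLLOW(S) = {$}
FOLLOW(Y) = {$}
Therefore, FOLLOW(S) = {$}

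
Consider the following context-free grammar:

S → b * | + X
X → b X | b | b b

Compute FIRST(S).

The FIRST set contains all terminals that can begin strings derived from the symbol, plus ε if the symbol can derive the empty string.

We compute FIRST(S) using the standard algorithm.
FIRST(S) = {+, b}
FIRST(X) = {b}
Therefore, FIRST(S) = {+, b}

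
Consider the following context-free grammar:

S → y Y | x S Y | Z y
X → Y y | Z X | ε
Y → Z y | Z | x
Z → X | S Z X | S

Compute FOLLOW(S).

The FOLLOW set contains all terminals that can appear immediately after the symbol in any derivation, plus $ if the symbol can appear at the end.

We compute FOLLOW(S) using the standard algorithm.
FOLLOW(S) starts with {$}.
FIRST(S) = {x, y}
FIRST(X) = {x, y, ε}
FIRST(Y) = {x, y, ε}
FIRST(Z) = {x, y, ε}
FOLLOW(S) = {$, x, y}
FOLLOW(X) = {$, x, y}
FOLLOW(Y) = {$, x, y}
FOLLOW(Z) = {$, x, y}
Therefore, FOLLOW(S) = {$, x, y}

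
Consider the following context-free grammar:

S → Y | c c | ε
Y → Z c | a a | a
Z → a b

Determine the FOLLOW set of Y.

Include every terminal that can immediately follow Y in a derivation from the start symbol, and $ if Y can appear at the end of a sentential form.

We compute FOLLOW(Y) using the standard algorithm.
FOLLOW(S) starts with {$}.
FIRST(S) = {a, c, ε}
FIRST(Y) = {a}
FIRST(Z) = {a}
FOLLOW(S) = {$}
FOLLOW(Y) = {$}
FOLLOW(Z) = {c}
Therefore, FOLLOW(Y) = {$}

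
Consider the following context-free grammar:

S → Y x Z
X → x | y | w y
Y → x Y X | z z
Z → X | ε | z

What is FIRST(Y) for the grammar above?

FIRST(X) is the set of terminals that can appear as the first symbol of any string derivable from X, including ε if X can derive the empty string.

We compute FIRST(Y) using the standard algorithm.
FIRST(S) = {x, z}
FIRST(X) = {w, x, y}
FIRST(Y) = {x, z}
FIRST(Z) = {w, x, y, z, ε}
Therefore, FIRST(Y) = {x, z}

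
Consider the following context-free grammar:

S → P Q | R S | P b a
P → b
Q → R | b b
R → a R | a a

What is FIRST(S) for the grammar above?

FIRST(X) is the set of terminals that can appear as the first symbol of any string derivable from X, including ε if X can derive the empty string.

We compute FIRST(S) using the standard algorithm.
FIRST(P) = {b}
FIRST(Q) = {a, b}
FIRST(R) = {a}
FIRST(S) = {a, b}
Therefore, FIRST(S) = {a, b}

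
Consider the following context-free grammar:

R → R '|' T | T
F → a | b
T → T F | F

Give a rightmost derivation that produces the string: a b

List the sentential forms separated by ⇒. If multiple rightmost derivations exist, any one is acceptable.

R ⇒ T ⇒ T F ⇒ T b ⇒ F b ⇒ a b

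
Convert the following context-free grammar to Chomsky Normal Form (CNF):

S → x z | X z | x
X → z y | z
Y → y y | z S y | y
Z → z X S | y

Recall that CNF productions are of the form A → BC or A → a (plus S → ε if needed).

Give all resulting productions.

TX → x; TZ → z; S → x; TY → y; X → z; Y → y; Z → y; S → TX TZ; S → X TZ; X → TZ TY; Y → TY TY; Y → TZ X0; X0 → S TY; Z → TZ X1; X1 → X S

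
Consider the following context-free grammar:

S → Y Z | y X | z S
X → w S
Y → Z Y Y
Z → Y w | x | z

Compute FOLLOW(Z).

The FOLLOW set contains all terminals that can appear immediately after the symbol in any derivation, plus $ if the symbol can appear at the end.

We compute FOLLOW(Z) using the standard algorithm.
FOLLOW(S) starts with {$}.
FIRST(S) = {x, y, z}
FIRST(X) = {w}
FIRST(Y) = {x, z}
FIRST(Z) = {x, z}
FOLLOW(S) = {$}
FOLLOW(X) = {$}
FOLLOW(Y) = {w, x, z}
FOLLOW(Z) = {$, x, z}
Therefore, FOLLOW(Z) = {$, x, z}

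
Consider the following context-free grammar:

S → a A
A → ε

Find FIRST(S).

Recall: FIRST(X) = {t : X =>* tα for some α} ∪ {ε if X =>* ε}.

We compute FIRST(S) using the standard algorithm.
FIRST(A) = {ε}
FIRST(S) = {a}
Therefore, FIRST(S) = {a}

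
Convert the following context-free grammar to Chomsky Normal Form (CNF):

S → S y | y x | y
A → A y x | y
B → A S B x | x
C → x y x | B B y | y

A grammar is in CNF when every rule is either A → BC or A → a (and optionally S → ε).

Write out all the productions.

TY → y; TX → x; S → y; A → y; B → x; C → y; S → S TY; S → TY TX; A → A X0; X0 → TY TX; B → A X1; X1 → S X2; X2 → B TX; C → TX X3; X3 → TY TX; C → B X4; X4 → B TY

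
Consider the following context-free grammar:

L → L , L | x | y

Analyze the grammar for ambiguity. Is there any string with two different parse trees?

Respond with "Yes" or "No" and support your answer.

Yes - the string 'y , y , y , y , x' has two distinct parse trees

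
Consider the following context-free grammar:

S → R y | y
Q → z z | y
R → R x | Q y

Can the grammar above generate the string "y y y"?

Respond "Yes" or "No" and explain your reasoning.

Yes - a valid derivation exists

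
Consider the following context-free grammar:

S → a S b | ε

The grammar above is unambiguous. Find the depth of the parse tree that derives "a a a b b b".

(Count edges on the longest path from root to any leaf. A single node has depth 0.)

4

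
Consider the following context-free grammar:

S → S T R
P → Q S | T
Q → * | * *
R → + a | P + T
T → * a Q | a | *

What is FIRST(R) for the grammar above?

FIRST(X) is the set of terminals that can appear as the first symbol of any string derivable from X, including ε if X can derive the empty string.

We compute FIRST(R) using the standard algorithm.
FIRST(P) = {*, a}
FIRST(Q) = {*}
FIRST(R) = {*, +, a}
FIRST(S) = {}
FIRST(T) = {*, a}
Therefore, FIRST(R) = {*, +, a}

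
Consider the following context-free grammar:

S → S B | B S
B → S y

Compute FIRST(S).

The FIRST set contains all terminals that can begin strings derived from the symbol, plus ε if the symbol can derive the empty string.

We compute FIRST(S) using the standard algorithm.
FIRST(B) = {}
FIRST(S) = {}
Therefore, FIRST(S) = {}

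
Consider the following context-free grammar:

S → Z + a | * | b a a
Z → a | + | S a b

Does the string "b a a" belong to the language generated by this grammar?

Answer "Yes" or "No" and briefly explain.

Yes - a valid derivation exists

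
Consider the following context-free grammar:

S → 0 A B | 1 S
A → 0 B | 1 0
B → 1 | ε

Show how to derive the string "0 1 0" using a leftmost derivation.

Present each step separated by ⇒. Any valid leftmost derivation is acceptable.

S ⇒ 0 A B ⇒ 0 1 0 B ⇒ 0 1 0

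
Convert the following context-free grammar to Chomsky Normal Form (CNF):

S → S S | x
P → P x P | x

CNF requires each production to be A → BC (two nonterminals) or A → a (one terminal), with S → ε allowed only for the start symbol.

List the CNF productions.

S → x; TX → x; P → x; S → S S; P → P X0; X0 → TX P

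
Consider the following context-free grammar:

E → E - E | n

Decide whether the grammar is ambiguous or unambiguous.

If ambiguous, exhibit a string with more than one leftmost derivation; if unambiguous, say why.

Ambiguous - the string 'n - n - n - n' has two distinct leftmost derivations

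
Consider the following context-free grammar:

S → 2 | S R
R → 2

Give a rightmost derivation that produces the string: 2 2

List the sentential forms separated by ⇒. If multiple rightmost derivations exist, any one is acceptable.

S ⇒ S R ⇒ S 2 ⇒ 2 2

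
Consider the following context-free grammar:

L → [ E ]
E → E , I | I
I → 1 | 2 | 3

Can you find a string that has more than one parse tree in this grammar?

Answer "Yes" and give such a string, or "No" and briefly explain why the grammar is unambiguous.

No - the grammar is unambiguous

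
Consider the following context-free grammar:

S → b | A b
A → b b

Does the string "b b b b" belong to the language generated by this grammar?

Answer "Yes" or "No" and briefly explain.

No - no valid derivation exists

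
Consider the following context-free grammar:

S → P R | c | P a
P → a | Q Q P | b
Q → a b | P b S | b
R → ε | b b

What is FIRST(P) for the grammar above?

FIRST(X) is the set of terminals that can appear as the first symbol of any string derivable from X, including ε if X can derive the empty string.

We compute FIRST(P) using the standard algorithm.
FIRST(P) = {a, b}
FIRST(Q) = {a, b}
FIRST(R) = {b, ε}
FIRST(S) = {a, b, c}
Therefore, FIRST(P) = {a, b}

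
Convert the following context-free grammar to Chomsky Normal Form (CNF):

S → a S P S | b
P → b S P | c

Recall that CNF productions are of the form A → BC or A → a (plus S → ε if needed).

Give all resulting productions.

TA → a; S → b; TB → b; P → c; S → TA X0; X0 → S X1; X1 → P S; P → TB X2; X2 → S P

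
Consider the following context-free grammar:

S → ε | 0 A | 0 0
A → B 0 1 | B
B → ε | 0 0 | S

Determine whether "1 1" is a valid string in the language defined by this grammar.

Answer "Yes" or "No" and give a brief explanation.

No - no valid derivation exists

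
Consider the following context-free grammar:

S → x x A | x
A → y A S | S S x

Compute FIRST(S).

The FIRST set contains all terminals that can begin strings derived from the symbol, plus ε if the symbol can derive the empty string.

We compute FIRST(S) using the standard algorithm.
FIRST(A) = {x, y}
FIRST(S) = {x}
Therefore, FIRST(S) = {x}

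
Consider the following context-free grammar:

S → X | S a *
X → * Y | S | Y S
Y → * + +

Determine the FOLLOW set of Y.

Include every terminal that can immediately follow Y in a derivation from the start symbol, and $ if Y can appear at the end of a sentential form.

We compute FOLLOW(Y) using the standard algorithm.
FOLLOW(S) starts with {$}.
FIRST(S) = {*}
FIRST(X) = {*}
FIRST(Y) = {*}
FOLLOW(S) = {$, a}
FOLLOW(X) = {$, a}
FOLLOW(Y) = {$, *, a}
Therefore, FOLLOW(Y) = {$, *, a}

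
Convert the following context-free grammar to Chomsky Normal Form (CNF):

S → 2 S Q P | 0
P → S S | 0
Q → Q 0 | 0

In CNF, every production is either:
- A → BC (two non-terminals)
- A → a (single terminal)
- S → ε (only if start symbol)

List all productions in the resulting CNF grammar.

T2 → 2; S → 0; P → 0; T0 → 0; Q → 0; S → T2 X0; X0 → S X1; X1 → Q P; P → S S; Q → Q T0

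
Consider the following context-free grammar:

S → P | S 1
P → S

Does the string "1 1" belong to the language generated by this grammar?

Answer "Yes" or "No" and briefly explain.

No - no valid derivation exists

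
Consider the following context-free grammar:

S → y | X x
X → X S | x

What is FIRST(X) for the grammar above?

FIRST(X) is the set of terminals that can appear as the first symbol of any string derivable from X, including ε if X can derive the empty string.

We compute FIRST(X) using the standard algorithm.
FIRST(S) = {x, y}
FIRST(X) = {x}
Therefore, FIRST(X) = {x}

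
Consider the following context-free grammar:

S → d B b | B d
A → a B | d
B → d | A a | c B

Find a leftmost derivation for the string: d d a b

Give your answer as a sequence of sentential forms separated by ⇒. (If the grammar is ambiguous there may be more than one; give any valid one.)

S ⇒ d B b ⇒ d A a b ⇒ d d a b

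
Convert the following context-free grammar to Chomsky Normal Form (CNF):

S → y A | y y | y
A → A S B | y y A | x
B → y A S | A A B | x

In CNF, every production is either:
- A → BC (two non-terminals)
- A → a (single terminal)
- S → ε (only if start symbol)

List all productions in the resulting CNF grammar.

TY → y; S → y; A → x; B → x; S → TY A; S → TY TY; A → A X0; X0 → S B; A → TY X1; X1 → TY A; B → TY X2; X2 → A S; B → A X3; X3 → A B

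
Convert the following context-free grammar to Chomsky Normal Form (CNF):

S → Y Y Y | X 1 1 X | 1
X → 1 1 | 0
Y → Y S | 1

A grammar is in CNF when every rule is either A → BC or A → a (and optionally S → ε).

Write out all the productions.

T1 → 1; S → 1; X → 0; Y → 1; S → Y X0; X0 → Y Y; S → X X1; X1 → T1 X2; X2 → T1 X; X → T1 T1; Y → Y S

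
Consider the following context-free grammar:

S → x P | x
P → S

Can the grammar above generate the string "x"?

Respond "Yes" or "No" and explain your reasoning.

Yes - a valid derivation exists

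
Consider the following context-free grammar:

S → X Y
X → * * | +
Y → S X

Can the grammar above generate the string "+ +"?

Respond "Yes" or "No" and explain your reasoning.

No - no valid derivation exists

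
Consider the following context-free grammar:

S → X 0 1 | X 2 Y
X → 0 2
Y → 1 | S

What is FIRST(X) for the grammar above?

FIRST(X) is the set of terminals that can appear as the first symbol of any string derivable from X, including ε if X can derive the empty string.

We compute FIRST(X) using the standard algorithm.
FIRST(S) = {0}
FIRST(X) = {0}
FIRST(Y) = {0, 1}
Therefore, FIRST(X) = {0}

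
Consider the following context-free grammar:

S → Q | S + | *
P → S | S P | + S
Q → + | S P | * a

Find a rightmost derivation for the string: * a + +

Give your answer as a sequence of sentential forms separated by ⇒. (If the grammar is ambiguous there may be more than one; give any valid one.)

S ⇒ S + ⇒ S + + ⇒ Q + + ⇒ * a + +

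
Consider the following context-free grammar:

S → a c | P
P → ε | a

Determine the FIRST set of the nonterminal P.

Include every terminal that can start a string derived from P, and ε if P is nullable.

We compute FIRST(P) using the standard algorithm.
FIRST(P) = {a, ε}
FIRST(S) = {a, ε}
Therefore, FIRST(P) = {a, ε}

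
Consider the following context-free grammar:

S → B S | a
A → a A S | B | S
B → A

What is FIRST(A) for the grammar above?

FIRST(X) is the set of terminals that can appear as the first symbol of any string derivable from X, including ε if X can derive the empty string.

We compute FIRST(A) using the standard algorithm.
FIRST(A) = {a}
FIRST(B) = {a}
FIRST(S) = {a}
Therefore, FIRST(A) = {a}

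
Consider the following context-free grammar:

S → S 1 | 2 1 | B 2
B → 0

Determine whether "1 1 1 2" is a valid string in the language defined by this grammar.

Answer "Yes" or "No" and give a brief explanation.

No - no valid derivation exists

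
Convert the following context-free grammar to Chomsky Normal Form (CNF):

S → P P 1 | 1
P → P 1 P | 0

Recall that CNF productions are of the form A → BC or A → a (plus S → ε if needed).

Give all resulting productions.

T1 → 1; S → 1; P → 0; S → P X0; X0 → P T1; P → P X1; X1 → T1 P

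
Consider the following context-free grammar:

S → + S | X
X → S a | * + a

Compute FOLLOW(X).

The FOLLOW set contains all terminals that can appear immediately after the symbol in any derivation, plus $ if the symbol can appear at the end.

We compute FOLLOW(X) using the standard algorithm.
FOLLOW(S) starts with {$}.
FIRST(S) = {*, +}
FIRST(X) = {*, +}
FOLLOW(S) = {$, a}
FOLLOW(X) = {$, a}
Therefore, FOLLOW(X) = {$, a}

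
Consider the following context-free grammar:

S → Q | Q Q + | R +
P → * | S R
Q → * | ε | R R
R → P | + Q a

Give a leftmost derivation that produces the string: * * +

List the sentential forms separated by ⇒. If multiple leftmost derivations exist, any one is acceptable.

S ⇒ Q Q + ⇒ * Q + ⇒ * * +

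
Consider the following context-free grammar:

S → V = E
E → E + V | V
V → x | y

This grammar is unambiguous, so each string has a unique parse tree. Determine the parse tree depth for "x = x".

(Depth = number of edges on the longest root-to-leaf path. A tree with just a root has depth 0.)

3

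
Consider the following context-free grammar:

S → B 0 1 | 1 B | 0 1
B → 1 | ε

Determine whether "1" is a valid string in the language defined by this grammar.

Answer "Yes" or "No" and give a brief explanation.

Yes - a valid derivation exists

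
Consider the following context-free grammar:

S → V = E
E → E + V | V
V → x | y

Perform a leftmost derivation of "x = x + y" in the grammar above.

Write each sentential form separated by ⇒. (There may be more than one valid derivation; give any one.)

S ⇒ V = E ⇒ x = E ⇒ x = E + V ⇒ x = V + V ⇒ x = x + V ⇒ x = x + y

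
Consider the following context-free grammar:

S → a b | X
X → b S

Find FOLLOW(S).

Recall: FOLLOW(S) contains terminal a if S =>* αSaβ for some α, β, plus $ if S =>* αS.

We compute FOLLOW(S) using the standard algorithm.
FOLLOW(S) starts with {$}.
FIRST(S) = {a, b}
FIRST(X) = {b}
FOLLOW(S) = {$}
FOLLOW(X) = {$}
Therefore, FOLLOW(S) = {$}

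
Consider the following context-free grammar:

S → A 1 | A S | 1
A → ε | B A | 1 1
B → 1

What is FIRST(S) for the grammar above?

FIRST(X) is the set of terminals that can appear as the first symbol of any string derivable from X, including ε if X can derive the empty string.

We compute FIRST(S) using the standard algorithm.
FIRST(A) = {1, ε}
FIRST(B) = {1}
FIRST(S) = {1}
Therefore, FIRST(S) = {1}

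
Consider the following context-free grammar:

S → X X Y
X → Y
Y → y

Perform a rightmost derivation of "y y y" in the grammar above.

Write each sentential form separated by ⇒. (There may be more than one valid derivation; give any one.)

S ⇒ X X Y ⇒ X X y ⇒ X Y y ⇒ X y y ⇒ Y y y ⇒ y y y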